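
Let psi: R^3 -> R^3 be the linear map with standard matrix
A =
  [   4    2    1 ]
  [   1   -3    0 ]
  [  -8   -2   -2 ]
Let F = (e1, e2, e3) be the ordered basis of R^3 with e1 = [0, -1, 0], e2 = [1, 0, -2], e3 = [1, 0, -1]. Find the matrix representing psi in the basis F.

[[-3, -1, -1], [0, 2, 3], [-2, 0, 0]]

With P the matrix whose columns are e1, ..., e3, [psi]_F = P^(-1) A P.
Column by column: psi(e1) = A e1 = [-2, 3, 2]; its F-coordinates [-3, 0, -2] give column 1.
Continuing for each basis vector yields [psi]_F = [[-3, -1, -1], [0, 2, 3], [-2, 0, 0]].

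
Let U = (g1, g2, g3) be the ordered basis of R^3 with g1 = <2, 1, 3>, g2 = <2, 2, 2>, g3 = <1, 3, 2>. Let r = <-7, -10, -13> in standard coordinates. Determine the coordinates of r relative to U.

<-3, 1, -3>

Write r = c_1 g1 + ... + c_3 g3 and solve for the c_i.
Gaussian elimination on [M | r] yields c = (-3, 1, -3).
Check: -3g1 + g2 - 3g3 = <-7, -10, -13>.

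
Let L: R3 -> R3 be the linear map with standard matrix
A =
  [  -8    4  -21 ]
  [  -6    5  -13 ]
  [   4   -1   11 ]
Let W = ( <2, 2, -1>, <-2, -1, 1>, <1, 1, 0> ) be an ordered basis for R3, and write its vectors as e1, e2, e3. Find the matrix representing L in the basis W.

The j-th column of [L]_W is [L(ej)]_W.
L(e1) = A e1 = <13, 11, -5> = 3e1 - 2e2 + 3e3, so column 1 is <3, -2, 3>.
Repeating for e2, e3 and assembling the columns gives [[3, -1, 0], [-2, 3, 3], [3, -1, 2]].

[[3, -1, 0], [-2, 3, 3], [3, -1, 2]]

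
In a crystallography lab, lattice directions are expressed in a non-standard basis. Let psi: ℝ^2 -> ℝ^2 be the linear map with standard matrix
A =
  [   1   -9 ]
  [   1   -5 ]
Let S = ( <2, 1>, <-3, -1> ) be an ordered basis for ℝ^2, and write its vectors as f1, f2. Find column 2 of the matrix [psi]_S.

<0, -2>

Column 2 of [psi]_S is the S-coordinate vector of psi(f2).
In standard coordinates psi(f2) = A f2 = <6, 2>.
Converting to S: <6, 2> = 0·f1 - 2f2, so the coordinate vector is <0, -2>.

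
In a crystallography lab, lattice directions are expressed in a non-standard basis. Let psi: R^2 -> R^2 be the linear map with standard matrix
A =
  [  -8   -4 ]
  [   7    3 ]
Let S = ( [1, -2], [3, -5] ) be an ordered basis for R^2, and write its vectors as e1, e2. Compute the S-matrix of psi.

The j-th column of [psi]_S is [psi(ej)]_S.
psi(e1) = A e1 = [0, 1] = -3e1 + e2, so column 1 is [-3, 1].
Repeating for e2 and assembling the columns gives [[-3, 2], [1, -2]].

[[-3, 2], [1, -2]]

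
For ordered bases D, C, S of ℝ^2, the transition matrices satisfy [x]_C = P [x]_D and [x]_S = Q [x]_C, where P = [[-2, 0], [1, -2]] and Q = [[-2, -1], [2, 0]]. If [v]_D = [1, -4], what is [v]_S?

Composing the changes, [v]_S = Q P [v]_D.
Q P = [[3, 2], [-4, 0]]; applying this to [1, -4] gives [-5, -4].

[-5, -4]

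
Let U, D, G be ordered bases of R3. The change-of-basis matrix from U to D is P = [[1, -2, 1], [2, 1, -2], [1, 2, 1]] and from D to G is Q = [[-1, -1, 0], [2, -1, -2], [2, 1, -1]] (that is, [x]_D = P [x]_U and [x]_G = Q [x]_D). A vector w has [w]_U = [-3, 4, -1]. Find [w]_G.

Composing the changes, [w]_G = Q P [w]_U.
Q P = [[-3, 1, 1], [-2, -9, 2], [3, -5, -1]]; applying this to [-3, 4, -1] gives [12, -32, -28].

[12, -32, -28]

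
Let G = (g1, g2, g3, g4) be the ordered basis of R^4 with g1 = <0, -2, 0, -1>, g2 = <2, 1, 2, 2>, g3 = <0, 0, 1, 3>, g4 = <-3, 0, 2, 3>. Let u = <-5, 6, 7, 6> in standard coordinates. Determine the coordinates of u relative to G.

Write u = c_1 g1 + ... + c_4 g4 and solve for the c_i.
Row-reducing the augmented matrix [M | u] gives c = (-2, 2, -3, 3).
Check: -2g1 + 2g2 - 3g3 + 3g4 = <-5, 6, 7, 6>.

<-2, 2, -3, 3>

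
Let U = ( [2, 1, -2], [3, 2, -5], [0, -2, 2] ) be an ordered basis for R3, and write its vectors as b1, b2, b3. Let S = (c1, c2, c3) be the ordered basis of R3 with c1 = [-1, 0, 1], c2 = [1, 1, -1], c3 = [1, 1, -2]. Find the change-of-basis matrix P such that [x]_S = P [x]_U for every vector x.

Column j of P is [bj]_S, since P maps U-coordinates to S-coordinates.
Expressing b1 in S: b1 = -c1 + c2 + 0·c3, so column 1 of P is [-1, 1, 0].
Doing the same for each bj gives P = [[-1, -1, -2], [1, 0, 0], [0, 2, -2]].

[[-1, -1, -2], [1, 0, 0], [0, 2, -2]]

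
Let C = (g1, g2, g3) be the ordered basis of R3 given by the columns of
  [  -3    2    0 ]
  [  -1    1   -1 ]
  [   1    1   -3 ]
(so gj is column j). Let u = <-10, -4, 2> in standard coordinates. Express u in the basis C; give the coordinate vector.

Write u = c_1 g1 + ... + c_3 g3 and solve for the c_i.
Row-reducing the augmented matrix [M | u] gives c = (4, 1, 1).
Check: 4g1 + g2 + g3 = <-10, -4, 2>.

<4, 1, 1>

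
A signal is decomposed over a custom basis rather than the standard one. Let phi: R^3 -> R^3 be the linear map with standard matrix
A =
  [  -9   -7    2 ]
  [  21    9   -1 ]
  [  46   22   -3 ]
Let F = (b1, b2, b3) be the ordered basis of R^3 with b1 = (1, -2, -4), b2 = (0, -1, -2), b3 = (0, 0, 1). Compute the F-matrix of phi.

The j-th column of [phi]_F is [phi(bj)]_F.
phi(b1) = A b1 = (-3, 7, 14) = -3b1 - b2 + 0·b3, so column 1 is (-3, -1, 0).
Repeating for b2, b3 and assembling the columns gives [[-3, 3, 2], [-1, 1, -3], [0, -2, -1]].

[[-3, 3, 2], [-1, 1, -3], [0, -2, -1]]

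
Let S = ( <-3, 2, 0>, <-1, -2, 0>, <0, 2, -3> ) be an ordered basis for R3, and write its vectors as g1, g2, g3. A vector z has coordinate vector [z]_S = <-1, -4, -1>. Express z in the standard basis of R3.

By definition z = -g1 - 4g2 - g3.
Summing componentwise gives <7, 4, 3>.

<7, 4, 3>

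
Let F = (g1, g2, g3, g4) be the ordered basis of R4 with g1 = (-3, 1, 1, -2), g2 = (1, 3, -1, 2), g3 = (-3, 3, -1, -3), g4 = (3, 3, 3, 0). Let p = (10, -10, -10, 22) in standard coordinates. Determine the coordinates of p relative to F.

(-1, 4, -4, -3)

[p]_F is the unique c with M c = p, where M has columns g1, ..., g4.
Solving this 4x4 system gives c = (-1, 4, -4, -3).
Check: -g1 + 4g2 - 4g3 - 3g4 = (10, -10, -10, 22).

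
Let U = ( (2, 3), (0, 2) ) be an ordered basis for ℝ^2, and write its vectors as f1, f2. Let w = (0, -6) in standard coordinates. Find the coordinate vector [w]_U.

We seek scalars with c_1 f1 + c_2 f2 = w; equivalently solve M c = w where the columns of M are f1, f2.
System: 2c_1 + 0c_2 = 0, 3c_1 + 2c_2 = -6; solving gives c_1 = 0, c_2 = -3.
Check: 0·f1 - 3f2 = (0, -6).

(0, -3)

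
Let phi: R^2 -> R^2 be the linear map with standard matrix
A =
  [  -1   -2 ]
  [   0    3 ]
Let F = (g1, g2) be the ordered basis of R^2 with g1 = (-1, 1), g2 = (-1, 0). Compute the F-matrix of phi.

[[3, 0], [-2, -1]]

Let P have columns g1, g2. Then [phi]_F = P^(-1) A P.
Here det P = 1, so P^(-1) is integer; computing A P first and then P^(-1)(A P) gives [[3, 0], [-2, -1]].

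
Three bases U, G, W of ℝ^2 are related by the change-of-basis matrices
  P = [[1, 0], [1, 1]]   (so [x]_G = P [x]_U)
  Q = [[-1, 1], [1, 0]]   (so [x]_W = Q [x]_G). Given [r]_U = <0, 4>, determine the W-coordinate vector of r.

Apply P to get G-coordinates <0, 4>, then Q to get W-coordinates.
The result is [r]_W = <4, 0>.

<4, 0>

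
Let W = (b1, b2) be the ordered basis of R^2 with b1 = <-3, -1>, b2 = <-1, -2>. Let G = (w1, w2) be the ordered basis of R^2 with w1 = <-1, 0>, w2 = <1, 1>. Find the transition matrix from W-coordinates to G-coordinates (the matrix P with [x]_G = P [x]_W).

Let M have columns bj and N have columns wj. Then for every x, N [x]_G = x = M [x]_W, so P = N^(-1) M.
Since det N = -1, N^(-1) has integer entries; multiplying gives P = [[2, -1], [-1, -2]].

[[2, -1], [-1, -2]]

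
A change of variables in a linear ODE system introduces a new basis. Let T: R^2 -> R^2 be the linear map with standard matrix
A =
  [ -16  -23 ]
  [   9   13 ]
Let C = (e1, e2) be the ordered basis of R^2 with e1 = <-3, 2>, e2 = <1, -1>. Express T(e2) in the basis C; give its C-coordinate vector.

<-3, -2>

Compute T(e2) = A e2 = <7, -4> in standard coordinates.
Then write this in C-coordinates: solve for y in y_1 e1 + y_2 e2 = <7, -4>.
This gives y = <-3, -2>, which is column 2 of [T]_C.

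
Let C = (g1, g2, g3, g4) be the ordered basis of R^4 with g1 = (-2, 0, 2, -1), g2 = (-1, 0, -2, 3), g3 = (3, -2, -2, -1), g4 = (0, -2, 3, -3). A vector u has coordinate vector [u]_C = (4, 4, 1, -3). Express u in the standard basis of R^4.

u = M [u]_C, where M has columns g1, ..., g4.
Carrying out the matrix-vector product, u = (-9, 4, -11, 16).

(-9, 4, -11, 16)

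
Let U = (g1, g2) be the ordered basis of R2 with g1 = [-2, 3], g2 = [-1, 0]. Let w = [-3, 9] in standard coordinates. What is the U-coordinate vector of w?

[3, -3]

[w]_U is the unique c with M c = w, where M has columns g1, g2.
System: -2c_1 - c_2 = -3, 3c_1 + 0c_2 = 9; solving gives c_1 = 3, c_2 = -3.
Check: 3g1 - 3g2 = [-3, 9].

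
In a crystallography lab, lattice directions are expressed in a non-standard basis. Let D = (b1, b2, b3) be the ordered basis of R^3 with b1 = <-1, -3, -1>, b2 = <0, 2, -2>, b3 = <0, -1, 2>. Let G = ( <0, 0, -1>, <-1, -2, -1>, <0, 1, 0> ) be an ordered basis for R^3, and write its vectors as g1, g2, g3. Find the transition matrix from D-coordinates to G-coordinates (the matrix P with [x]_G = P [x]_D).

[[0, 2, -2], [1, 0, 0], [-1, 2, -1]]

Let M have columns bj and N have columns gj. Then for every x, N [x]_G = x = M [x]_D, so P = N^(-1) M.
Since det N = 1, N^(-1) has integer entries; multiplying gives P = [[0, 2, -2], [1, 0, 0], [-1, 2, -1]].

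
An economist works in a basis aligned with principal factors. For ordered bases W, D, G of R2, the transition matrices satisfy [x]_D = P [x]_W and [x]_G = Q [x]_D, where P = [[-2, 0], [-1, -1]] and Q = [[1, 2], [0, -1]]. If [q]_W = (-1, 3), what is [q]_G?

(-2, 2)

First [q]_D = P [q]_W = (2, -2).
Then [q]_G = Q [q]_D = (-2, 2).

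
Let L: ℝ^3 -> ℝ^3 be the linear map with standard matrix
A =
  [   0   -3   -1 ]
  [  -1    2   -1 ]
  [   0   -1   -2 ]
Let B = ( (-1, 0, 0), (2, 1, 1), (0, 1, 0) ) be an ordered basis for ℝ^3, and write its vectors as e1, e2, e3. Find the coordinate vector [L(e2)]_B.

Column 2 of [L]_B is the B-coordinate vector of L(e2).
In standard coordinates L(e2) = A e2 = (-4, -1, -3).
Converting to B: (-4, -1, -3) = -2e1 - 3e2 + 2e3, so the coordinate vector is (-2, -3, 2).

(-2, -3, 2)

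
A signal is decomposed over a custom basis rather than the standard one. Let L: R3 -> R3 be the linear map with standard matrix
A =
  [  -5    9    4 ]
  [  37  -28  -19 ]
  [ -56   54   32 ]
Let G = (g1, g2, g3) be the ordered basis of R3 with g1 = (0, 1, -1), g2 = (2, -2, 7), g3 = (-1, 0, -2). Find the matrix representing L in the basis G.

[[-3, -1, -1], [3, 1, -1], [1, 2, 1]]

With P the matrix whose columns are g1, ..., g3, [L]_G = P^(-1) A P.
Column by column: L(g1) = A g1 = (5, -9, 22); its G-coordinates (-3, 3, 1) give column 1.
Continuing for each basis vector yields [L]_G = [[-3, -1, -1], [3, 1, -1], [1, 2, 1]].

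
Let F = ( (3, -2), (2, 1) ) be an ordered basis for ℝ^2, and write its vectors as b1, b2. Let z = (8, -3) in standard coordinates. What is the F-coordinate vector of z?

Write z = c_1 b1 + c_2 b2 and solve for the c_i.
System: 3c_1 + 2c_2 = 8, -2c_1 + c_2 = -3; solving gives c_1 = 2, c_2 = 1.
Check: 2b1 + b2 = (8, -3).

(2, 1)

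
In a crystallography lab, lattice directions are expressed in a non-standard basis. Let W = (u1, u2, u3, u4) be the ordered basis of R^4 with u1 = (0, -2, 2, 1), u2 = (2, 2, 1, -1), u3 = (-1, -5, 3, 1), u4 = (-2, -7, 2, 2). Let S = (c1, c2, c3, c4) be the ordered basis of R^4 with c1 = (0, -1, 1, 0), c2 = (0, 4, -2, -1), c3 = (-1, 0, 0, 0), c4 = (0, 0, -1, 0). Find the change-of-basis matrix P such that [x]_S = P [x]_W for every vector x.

[[-2, 2, 1, -1], [-1, 1, -1, -2], [0, -2, 1, 2], [-2, -1, 0, 1]]

Take x = uj: its W-coordinates are the j-th standard unit vector, so P e_j — column j of P — equals [uj]_S.
u1 = -2c1 - c2 + 0·c3 - 2c4, giving column 1 = (-2, -1, 0, -2); repeating for each j gives P = [[-2, 2, 1, -1], [-1, 1, -1, -2], [0, -2, 1, 2], [-2, -1, 0, 1]].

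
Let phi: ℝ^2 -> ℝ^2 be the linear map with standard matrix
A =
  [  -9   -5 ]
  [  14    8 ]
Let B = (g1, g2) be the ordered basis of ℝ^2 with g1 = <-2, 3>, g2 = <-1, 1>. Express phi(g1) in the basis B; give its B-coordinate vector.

<-1, -1>

Compute phi(g1) = A g1 = <3, -4> in standard coordinates.
Then write this in B-coordinates: solve for y in y_1 g1 + y_2 g2 = <3, -4>.
This gives y = <-1, -1>, which is column 1 of [phi]_B.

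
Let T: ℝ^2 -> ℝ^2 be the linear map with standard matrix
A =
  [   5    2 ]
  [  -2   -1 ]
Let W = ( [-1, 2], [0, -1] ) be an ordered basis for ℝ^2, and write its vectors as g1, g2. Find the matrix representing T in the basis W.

[[1, 2], [2, 3]]

The j-th column of [T]_W is [T(gj)]_W.
T(g1) = A g1 = [-1, 0] = g1 + 2g2, so column 1 is [1, 2].
Repeating for g2 and assembling the columns gives [[1, 2], [2, 3]].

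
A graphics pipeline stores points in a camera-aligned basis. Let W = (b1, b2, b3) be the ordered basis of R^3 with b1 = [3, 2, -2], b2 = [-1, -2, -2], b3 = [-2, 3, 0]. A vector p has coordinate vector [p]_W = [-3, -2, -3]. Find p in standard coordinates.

By definition p = -3b1 - 2b2 - 3b3.
Summing componentwise gives [-1, -11, 10].

[-1, -11, 10]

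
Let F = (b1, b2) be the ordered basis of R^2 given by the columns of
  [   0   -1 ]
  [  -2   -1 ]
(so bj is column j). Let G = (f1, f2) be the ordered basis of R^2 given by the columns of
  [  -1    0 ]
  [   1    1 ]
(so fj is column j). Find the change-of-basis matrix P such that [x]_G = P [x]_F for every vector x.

Let M have columns bj and N have columns fj. Then for every x, N [x]_G = x = M [x]_F, so P = N^(-1) M.
Since det N = -1, N^(-1) has integer entries; multiplying gives P = [[0, 1], [-2, -2]].

[[0, 1], [-2, -2]]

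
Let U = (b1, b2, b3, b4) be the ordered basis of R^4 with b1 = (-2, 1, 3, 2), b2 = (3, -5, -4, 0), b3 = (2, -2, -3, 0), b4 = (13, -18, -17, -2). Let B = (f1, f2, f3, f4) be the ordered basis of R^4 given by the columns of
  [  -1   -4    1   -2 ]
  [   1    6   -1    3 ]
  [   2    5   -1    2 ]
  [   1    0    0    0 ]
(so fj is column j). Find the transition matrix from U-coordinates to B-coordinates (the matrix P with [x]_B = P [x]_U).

Take x = bj: its U-coordinates are the j-th standard unit vector, so P e_j — column j of P — equals [bj]_B.
b1 = 2f1 - f2 - 2f3 + f4, giving column 1 = (2, -1, -2, 1); repeating for each j gives P = [[2, 0, 0, -2], [-1, -1, -1, -2], [-2, -1, 2, 1], [1, 0, 2, -1]].

[[2, 0, 0, -2], [-1, -1, -1, -2], [-2, -1, 2, 1], [1, 0, 2, -1]]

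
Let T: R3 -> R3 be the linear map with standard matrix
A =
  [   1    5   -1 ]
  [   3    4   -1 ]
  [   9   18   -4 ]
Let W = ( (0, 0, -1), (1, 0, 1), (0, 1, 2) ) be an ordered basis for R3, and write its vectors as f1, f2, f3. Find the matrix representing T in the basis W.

Let P have columns f1, ..., f3. Then [T]_W = P^(-1) A P.
Here det P = -1, so P^(-1) is integer; computing A P first and then P^(-1)(A P) gives [[-1, -1, -3], [1, 0, 3], [1, 2, 2]].

[[-1, -1, -3], [1, 0, 3], [1, 2, 2]]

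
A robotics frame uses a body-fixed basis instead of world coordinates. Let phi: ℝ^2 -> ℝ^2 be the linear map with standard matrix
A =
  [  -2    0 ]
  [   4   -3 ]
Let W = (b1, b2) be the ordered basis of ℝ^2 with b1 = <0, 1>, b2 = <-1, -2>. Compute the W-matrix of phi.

The j-th column of [phi]_W is [phi(bj)]_W.
phi(b1) = A b1 = <0, -3> = -3b1 + 0·b2, so column 1 is <-3, 0>.
Repeating for b2 and assembling the columns gives [[-3, -2], [0, -2]].

[[-3, -2], [0, -2]]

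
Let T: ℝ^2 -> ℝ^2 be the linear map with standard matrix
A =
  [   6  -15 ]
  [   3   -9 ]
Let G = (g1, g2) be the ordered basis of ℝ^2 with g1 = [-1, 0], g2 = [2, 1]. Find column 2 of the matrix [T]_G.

[-3, -3]

Compute T(g2) = A g2 = [-3, -3] in standard coordinates.
Then write this in G-coordinates: solve for y in y_1 g1 + y_2 g2 = [-3, -3].
This gives y = [-3, -3], which is column 2 of [T]_G.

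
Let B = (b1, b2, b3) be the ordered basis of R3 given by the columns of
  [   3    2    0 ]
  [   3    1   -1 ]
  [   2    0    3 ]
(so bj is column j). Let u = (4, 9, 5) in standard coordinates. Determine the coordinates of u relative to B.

(4, -4, -1)

[u]_B is the unique c with M c = u, where M has columns b1, ..., b3.
Row-reducing the augmented matrix [M | u] gives c = (4, -4, -1).
Check: 4b1 - 4b2 - b3 = (4, 9, 5).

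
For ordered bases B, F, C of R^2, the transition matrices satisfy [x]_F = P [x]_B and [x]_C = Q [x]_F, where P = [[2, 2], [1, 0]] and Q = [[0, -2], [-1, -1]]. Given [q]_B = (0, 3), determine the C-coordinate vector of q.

(0, -6)

Apply P to get F-coordinates (6, 0), then Q to get C-coordinates.
The result is [q]_C = (0, -6).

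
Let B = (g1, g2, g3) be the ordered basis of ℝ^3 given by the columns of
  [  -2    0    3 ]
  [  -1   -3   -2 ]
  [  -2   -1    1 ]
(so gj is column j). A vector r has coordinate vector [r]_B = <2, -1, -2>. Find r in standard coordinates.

<-10, 5, -5>

By definition r = 2g1 - g2 - 2g3.
Summing componentwise gives <-10, 5, -5>.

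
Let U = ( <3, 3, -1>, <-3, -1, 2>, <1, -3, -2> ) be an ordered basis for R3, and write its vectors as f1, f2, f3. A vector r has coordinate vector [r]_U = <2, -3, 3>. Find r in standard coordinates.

By definition r = 2f1 - 3f2 + 3f3.
Summing componentwise gives <18, 0, -14>.

<18, 0, -14>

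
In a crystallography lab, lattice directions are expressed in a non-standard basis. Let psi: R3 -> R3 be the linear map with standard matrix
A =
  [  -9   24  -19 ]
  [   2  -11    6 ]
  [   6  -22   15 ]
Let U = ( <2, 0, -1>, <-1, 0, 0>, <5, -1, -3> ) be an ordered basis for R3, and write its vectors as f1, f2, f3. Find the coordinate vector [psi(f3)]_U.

<2, 1, -3>

Compute psi(f3) = A f3 = <-12, 3, 7> in standard coordinates.
Then write this in U-coordinates: solve for y in y_1 f1 + ... + y_3 f3 = <-12, 3, 7>.
This gives y = <2, 1, -3>, which is column 3 of [psi]_U.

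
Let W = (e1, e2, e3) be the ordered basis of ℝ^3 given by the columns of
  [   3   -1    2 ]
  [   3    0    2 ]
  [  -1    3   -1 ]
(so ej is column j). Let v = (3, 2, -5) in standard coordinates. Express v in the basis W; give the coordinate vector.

(-2, -1, 4)

Write v = c_1 e1 + ... + c_3 e3 and solve for the c_i.
Solving this 3x3 system gives c = (-2, -1, 4).
Check: -2e1 - e2 + 4e3 = (3, 2, -5).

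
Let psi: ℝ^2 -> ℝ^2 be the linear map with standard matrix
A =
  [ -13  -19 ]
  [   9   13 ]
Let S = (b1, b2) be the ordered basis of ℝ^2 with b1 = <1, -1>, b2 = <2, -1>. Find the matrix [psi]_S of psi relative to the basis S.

The j-th column of [psi]_S is [psi(bj)]_S.
psi(b1) = A b1 = <6, -4> = 2b1 + 2b2, so column 1 is <2, 2>.
Repeating for b2 and assembling the columns gives [[2, -3], [2, -2]].

[[2, -3], [2, -2]]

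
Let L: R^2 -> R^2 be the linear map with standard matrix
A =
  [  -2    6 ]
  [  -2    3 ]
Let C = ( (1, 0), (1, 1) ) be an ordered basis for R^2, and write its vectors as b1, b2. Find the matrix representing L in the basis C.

[[0, 3], [-2, 1]]

The j-th column of [L]_C is [L(bj)]_C.
L(b1) = A b1 = (-2, -2) = 0·b1 - 2b2, so column 1 is (0, -2).
Repeating for b2 and assembling the columns gives [[0, 3], [-2, 1]].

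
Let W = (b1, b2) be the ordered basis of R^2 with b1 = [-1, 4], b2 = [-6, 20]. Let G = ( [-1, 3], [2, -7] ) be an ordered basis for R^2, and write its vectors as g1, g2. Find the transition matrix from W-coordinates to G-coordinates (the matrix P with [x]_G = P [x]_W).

Column j of P is [bj]_G, since P maps W-coordinates to G-coordinates.
Expressing b1 in G: b1 = -g1 - g2, so column 1 of P is [-1, -1].
Doing the same for each bj gives P = [[-1, 2], [-1, -2]].

[[-1, 2], [-1, -2]]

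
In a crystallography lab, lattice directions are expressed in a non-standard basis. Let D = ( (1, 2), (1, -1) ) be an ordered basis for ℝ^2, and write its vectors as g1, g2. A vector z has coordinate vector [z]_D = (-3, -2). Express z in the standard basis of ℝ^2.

(-5, -4)

By definition z = -3g1 - 2g2.
Summing componentwise gives (-5, -4).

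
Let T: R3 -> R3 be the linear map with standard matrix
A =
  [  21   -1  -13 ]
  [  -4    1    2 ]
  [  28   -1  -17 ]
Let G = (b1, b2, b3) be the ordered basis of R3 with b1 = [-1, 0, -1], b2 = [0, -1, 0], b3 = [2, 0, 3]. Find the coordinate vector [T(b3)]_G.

[1, 2, 2]

Column 3 of [T]_G is the G-coordinate vector of T(b3).
In standard coordinates T(b3) = A b3 = [3, -2, 5].
Converting to G: [3, -2, 5] = b1 + 2b2 + 2b3, so the coordinate vector is [1, 2, 2].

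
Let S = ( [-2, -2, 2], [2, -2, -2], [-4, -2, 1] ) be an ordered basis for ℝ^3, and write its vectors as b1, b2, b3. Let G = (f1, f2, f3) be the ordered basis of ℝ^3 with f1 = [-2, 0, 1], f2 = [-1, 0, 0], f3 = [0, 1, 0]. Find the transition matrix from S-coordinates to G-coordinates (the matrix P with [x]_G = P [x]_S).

[[2, -2, 1], [-2, 2, 2], [-2, -2, -2]]

Take x = bj: its S-coordinates are the j-th standard unit vector, so P e_j — column j of P — equals [bj]_G.
b1 = 2f1 - 2f2 - 2f3, giving column 1 = [2, -2, -2]; repeating for each j gives P = [[2, -2, 1], [-2, 2, 2], [-2, -2, -2]].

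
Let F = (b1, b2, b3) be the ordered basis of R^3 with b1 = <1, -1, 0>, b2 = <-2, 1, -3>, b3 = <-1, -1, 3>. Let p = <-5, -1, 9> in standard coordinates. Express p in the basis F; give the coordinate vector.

[p]_F is the unique c with M c = p, where M has columns b1, ..., b3.
Gaussian elimination on [M | p] yields c = (-2, 0, 3).
Check: -2b1 + 0·b2 + 3b3 = <-5, -1, 9>.

<-2, 0, 3>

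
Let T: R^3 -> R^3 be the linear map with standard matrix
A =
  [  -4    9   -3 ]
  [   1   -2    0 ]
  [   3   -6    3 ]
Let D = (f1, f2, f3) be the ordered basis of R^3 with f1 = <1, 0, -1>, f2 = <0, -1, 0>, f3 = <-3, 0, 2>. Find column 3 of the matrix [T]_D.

<-3, 3, -3>

Compute T(f3) = A f3 = <6, -3, -3> in standard coordinates.
Then write this in D-coordinates: solve for y in y_1 f1 + ... + y_3 f3 = <6, -3, -3>.
This gives y = <-3, 3, -3>, which is column 3 of [T]_D.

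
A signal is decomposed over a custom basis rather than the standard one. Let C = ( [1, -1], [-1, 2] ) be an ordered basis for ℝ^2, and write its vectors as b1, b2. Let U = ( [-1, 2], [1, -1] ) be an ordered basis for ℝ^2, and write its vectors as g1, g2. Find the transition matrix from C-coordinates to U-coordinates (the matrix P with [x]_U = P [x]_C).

Column j of P is [bj]_U, since P maps C-coordinates to U-coordinates.
Expressing b1 in U: b1 = 0·g1 + g2, so column 1 of P is [0, 1].
Doing the same for each bj gives P = [[0, 1], [1, 0]].

[[0, 1], [1, 0]]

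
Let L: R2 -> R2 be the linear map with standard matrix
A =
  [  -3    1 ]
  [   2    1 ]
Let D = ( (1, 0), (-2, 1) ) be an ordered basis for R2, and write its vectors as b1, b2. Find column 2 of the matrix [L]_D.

Column 2 of [L]_D is the D-coordinate vector of L(b2).
In standard coordinates L(b2) = A b2 = (7, -3).
Converting to D: (7, -3) = b1 - 3b2, so the coordinate vector is (1, -3).

(1, -3)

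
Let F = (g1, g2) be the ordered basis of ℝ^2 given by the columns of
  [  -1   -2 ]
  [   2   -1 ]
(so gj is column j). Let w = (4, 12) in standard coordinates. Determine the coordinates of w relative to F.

(4, -4)

We seek scalars with c_1 g1 + c_2 g2 = w; equivalently solve M c = w where the columns of M are g1, g2.
System: -c_1 - 2c_2 = 4, 2c_1 - c_2 = 12; solving gives c_1 = 4, c_2 = -4.
Check: 4g1 - 4g2 = (4, 12).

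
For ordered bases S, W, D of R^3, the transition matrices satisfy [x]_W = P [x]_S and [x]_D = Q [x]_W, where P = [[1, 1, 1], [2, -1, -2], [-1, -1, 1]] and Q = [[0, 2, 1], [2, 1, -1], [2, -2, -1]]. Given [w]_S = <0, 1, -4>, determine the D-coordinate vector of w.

<9, 6, -15>

Composing the changes, [w]_D = Q P [w]_S.
Q P = [[3, -3, -3], [5, 2, -1], [-1, 5, 5]]; applying this to <0, 1, -4> gives <9, 6, -15>.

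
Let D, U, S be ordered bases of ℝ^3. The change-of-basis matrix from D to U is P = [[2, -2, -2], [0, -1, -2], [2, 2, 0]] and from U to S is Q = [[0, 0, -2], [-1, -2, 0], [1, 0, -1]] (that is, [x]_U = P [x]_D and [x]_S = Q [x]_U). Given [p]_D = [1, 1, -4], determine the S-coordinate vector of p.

[-8, -22, 4]

Composing the changes, [p]_S = Q P [p]_D.
Q P = [[-4, -4, 0], [-2, 4, 6], [0, -4, -2]]; applying this to [1, 1, -4] gives [-8, -22, 4].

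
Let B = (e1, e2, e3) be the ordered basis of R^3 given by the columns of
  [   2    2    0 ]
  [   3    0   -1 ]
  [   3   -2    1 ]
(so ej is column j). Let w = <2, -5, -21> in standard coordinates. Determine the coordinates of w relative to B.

We seek scalars with c_1 e1 + ... + c_3 e3 = w; equivalently solve M c = w where the columns of M are e1, ..., e3.
Row-reducing the augmented matrix [M | w] gives c = (-3, 4, -4).
Check: -3e1 + 4e2 - 4e3 = <2, -5, -21>.

<-3, 4, -4>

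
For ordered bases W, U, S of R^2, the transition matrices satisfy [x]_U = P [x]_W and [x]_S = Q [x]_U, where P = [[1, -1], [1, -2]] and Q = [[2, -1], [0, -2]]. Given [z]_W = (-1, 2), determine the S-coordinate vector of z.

Apply P to get U-coordinates (-3, -5), then Q to get S-coordinates.
The result is [z]_S = (-1, 10).

(-1, 10)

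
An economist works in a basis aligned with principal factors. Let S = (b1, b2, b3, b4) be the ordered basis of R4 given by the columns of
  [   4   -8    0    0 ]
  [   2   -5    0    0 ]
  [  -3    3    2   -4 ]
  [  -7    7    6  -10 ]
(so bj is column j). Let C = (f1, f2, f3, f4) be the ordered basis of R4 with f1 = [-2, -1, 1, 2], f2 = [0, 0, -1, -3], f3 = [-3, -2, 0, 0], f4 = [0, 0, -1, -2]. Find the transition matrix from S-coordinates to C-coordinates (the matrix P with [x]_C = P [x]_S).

[[-2, 1, 0, 0], [1, -1, -2, 2], [0, 2, 0, 0], [0, -1, 0, 2]]

Column j of P is [bj]_C, since P maps S-coordinates to C-coordinates.
Expressing b1 in C: b1 = -2f1 + f2 + 0·f3 + 0·f4, so column 1 of P is [-2, 1, 0, 0].
Doing the same for each bj gives P = [[-2, 1, 0, 0], [1, -1, -2, 2], [0, 2, 0, 0], [0, -1, 0, 2]].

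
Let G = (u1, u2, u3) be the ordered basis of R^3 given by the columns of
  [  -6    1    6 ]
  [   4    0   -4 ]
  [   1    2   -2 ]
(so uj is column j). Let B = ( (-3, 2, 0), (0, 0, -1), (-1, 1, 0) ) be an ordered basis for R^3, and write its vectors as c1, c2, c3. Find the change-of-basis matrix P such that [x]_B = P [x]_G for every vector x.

[[2, -1, -2], [-1, -2, 2], [0, 2, 0]]

Take x = uj: its G-coordinates are the j-th standard unit vector, so P e_j — column j of P — equals [uj]_B.
u1 = 2c1 - c2 + 0·c3, giving column 1 = (2, -1, 0); repeating for each j gives P = [[2, -1, -2], [-1, -2, 2], [0, 2, 0]].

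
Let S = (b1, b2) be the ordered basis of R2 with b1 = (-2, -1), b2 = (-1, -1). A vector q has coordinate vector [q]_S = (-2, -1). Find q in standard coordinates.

q = M [q]_S, where M has columns b1, b2.
Carrying out the matrix-vector product, q = (5, 3).

(5, 3)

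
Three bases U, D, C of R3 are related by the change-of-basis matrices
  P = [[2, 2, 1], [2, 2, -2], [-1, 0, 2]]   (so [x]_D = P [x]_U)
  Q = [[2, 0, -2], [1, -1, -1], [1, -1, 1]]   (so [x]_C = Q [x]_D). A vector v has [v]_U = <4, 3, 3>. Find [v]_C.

<30, 7, 11>

First [v]_D = P [v]_U = <17, 8, 2>.
Then [v]_C = Q [v]_D = <30, 7, 11>.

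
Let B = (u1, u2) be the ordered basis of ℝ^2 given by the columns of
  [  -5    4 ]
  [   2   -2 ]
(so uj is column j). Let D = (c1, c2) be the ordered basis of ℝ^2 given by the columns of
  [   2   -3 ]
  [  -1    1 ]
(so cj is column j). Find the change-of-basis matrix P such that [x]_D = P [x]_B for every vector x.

Column j of P is [uj]_D, since P maps B-coordinates to D-coordinates.
Expressing u1 in D: u1 = -c1 + c2, so column 1 of P is (-1, 1).
Doing the same for each uj gives P = [[-1, 2], [1, 0]].

[[-1, 2], [1, 0]]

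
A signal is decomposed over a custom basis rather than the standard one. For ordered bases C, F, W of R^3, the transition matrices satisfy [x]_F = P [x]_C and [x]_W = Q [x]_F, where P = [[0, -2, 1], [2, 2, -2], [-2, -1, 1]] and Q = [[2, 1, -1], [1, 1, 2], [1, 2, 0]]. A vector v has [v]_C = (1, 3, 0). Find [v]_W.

(1, -8, 10)

Apply P to get F-coordinates (-6, 8, -5), then Q to get W-coordinates.
The result is [v]_W = (1, -8, 10).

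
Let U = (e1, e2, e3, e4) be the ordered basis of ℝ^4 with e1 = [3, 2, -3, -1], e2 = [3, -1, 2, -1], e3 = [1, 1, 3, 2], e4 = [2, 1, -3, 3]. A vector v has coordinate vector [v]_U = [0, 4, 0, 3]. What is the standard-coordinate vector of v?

By definition v = 0·e1 + 4e2 + 0·e3 + 3e4.
Summing componentwise gives [18, -1, -1, 5].

[18, -1, -1, 5]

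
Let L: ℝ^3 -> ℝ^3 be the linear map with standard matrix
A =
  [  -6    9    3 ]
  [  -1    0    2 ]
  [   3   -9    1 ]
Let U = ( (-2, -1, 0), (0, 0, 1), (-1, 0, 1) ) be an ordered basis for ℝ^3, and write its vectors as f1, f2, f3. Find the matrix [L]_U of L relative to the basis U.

[[-2, -2, -3], [2, 0, 1], [1, 1, -3]]

With P the matrix whose columns are f1, ..., f3, [L]_U = P^(-1) A P.
Column by column: L(f1) = A f1 = (3, 2, 3); its U-coordinates (-2, 2, 1) give column 1.
Continuing for each basis vector yields [L]_U = [[-2, -2, -3], [2, 0, 1], [1, 1, -3]].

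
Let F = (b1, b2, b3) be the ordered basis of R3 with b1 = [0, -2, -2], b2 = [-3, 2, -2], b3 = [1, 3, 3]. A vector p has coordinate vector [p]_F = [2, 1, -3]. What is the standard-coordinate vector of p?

[-6, -11, -15]

The coordinates say p = 2b1 + b2 - 3b3; adding the scaled basis vectors gives [-6, -11, -15].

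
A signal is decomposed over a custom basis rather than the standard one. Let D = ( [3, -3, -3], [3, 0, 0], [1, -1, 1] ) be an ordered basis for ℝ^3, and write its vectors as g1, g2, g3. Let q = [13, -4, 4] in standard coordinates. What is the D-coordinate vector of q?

[0, 3, 4]

We seek scalars with c_1 g1 + ... + c_3 g3 = q; equivalently solve M c = q where the columns of M are g1, ..., g3.
Solving this 3x3 system gives c = (0, 3, 4).
Check: 0·g1 + 3g2 + 4g3 = [13, -4, 4].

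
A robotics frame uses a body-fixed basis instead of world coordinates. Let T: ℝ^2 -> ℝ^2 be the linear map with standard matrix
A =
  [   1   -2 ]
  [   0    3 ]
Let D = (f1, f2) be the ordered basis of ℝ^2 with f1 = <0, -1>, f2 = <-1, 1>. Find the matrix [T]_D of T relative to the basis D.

Let P have columns f1, f2. Then [T]_D = P^(-1) A P.
Here det P = -1, so P^(-1) is integer; computing A P first and then P^(-1)(A P) gives [[1, 0], [-2, 3]].

[[1, 0], [-2, 3]]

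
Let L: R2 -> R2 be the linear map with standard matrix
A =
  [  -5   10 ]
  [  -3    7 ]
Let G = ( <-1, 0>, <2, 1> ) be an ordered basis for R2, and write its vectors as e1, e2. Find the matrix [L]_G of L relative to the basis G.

[[1, 2], [3, 1]]

Let P have columns e1, e2. Then [L]_G = P^(-1) A P.
Here det P = -1, so P^(-1) is integer; computing A P first and then P^(-1)(A P) gives [[1, 2], [3, 1]].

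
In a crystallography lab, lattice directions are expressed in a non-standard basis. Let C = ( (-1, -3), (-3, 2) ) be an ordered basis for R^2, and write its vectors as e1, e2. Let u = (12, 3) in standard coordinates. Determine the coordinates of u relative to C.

(-3, -3)

We seek scalars with c_1 e1 + c_2 e2 = u; equivalently solve M c = u where the columns of M are e1, e2.
System: -c_1 - 3c_2 = 12, -3c_1 + 2c_2 = 3; solving gives c_1 = -3, c_2 = -3.
Check: -3e1 - 3e2 = (12, 3).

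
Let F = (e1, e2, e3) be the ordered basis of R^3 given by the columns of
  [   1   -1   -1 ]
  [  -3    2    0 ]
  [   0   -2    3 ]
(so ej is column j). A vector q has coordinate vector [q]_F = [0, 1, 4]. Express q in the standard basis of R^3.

[-5, 2, 10]

The coordinates say q = 0·e1 + e2 + 4e3; adding the scaled basis vectors gives [-5, 2, 10].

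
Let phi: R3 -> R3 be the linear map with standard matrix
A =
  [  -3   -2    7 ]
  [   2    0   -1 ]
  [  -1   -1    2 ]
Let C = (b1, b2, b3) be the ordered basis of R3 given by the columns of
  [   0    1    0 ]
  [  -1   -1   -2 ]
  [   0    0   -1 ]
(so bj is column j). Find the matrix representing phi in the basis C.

The j-th column of [phi]_C is [phi(bj)]_C.
phi(b1) = A b1 = <2, 0, 1> = 0·b1 + 2b2 - b3, so column 1 is <0, 2, -1>.
Repeating for b2, b3 and assembling the columns gives [[0, -1, 2], [2, -1, -3], [-1, 0, 0]].

[[0, -1, 2], [2, -1, -3], [-1, 0, 0]]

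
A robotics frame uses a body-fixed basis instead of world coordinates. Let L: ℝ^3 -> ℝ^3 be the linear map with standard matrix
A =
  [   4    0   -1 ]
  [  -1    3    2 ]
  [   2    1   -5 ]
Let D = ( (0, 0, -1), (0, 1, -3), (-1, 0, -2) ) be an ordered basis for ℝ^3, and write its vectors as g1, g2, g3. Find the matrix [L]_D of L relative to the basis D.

[[3, -1, -3], [-2, -3, -3], [-1, -3, 2]]

The j-th column of [L]_D is [L(gj)]_D.
L(g1) = A g1 = (1, -2, 5) = 3g1 - 2g2 - g3, so column 1 is (3, -2, -1).
Repeating for g2, g3 and assembling the columns gives [[3, -1, -3], [-2, -3, -3], [-1, -3, 2]].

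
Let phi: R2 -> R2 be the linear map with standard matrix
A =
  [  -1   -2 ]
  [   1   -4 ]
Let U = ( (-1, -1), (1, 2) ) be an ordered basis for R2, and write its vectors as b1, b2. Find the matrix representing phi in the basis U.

The j-th column of [phi]_U is [phi(bj)]_U.
phi(b1) = A b1 = (3, 3) = -3b1 + 0·b2, so column 1 is (-3, 0).
Repeating for b2 and assembling the columns gives [[-3, 3], [0, -2]].

[[-3, 3], [0, -2]]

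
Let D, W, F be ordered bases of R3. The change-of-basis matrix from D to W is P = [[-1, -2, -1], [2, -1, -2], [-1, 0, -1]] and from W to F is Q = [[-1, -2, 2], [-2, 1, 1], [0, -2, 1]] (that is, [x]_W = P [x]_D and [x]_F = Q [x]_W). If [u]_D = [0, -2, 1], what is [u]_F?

First [u]_W = P [u]_D = [3, 0, -1].
Then [u]_F = Q [u]_W = [-5, -7, -1].

[-5, -7, -1]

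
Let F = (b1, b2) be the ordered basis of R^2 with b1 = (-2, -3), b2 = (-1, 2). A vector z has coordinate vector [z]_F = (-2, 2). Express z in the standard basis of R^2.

The coordinates say z = -2b1 + 2b2; adding the scaled basis vectors gives (2, 10).

(2, 10)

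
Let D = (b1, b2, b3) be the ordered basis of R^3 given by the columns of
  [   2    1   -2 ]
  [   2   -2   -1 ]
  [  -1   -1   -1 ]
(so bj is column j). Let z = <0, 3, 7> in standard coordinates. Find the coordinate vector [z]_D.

Write z = c_1 b1 + ... + c_3 b3 and solve for the c_i.
Gaussian elimination on [M | z] yields c = (-2, -2, -3).
Check: -2b1 - 2b2 - 3b3 = <0, 3, 7>.

<-2, -2, -3>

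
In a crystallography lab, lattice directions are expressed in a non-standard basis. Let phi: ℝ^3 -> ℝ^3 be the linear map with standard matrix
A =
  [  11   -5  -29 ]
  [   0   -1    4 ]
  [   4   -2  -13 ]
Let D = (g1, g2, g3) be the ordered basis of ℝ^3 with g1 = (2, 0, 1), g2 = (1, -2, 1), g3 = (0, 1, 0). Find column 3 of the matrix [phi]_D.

(-3, 1, 1)

Column 3 of [phi]_D is the D-coordinate vector of phi(g3).
In standard coordinates phi(g3) = A g3 = (-5, -1, -2).
Converting to D: (-5, -1, -2) = -3g1 + g2 + g3, so the coordinate vector is (-3, 1, 1).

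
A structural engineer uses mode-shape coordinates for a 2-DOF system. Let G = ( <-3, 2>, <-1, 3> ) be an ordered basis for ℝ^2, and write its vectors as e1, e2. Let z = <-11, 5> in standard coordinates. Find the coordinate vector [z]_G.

We seek scalars with c_1 e1 + c_2 e2 = z; equivalently solve M c = z where the columns of M are e1, e2.
System: -3c_1 - c_2 = -11, 2c_1 + 3c_2 = 5; solving gives c_1 = 4, c_2 = -1.
Check: 4e1 - e2 = <-11, 5>.

<4, -1>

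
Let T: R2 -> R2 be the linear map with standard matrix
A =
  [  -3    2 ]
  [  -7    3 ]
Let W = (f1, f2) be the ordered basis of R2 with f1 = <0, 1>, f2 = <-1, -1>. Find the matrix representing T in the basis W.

The j-th column of [T]_W is [T(fj)]_W.
T(f1) = A f1 = <2, 3> = f1 - 2f2, so column 1 is <1, -2>.
Repeating for f2 and assembling the columns gives [[1, 3], [-2, -1]].

[[1, 3], [-2, -1]]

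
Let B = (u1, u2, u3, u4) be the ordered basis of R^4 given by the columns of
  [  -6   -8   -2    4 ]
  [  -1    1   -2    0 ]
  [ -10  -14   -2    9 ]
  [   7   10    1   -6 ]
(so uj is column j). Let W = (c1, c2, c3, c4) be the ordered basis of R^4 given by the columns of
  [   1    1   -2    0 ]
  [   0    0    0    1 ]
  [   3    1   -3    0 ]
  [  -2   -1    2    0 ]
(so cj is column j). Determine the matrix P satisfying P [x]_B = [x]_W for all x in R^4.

Column j of P is [uj]_W, since P maps B-coordinates to W-coordinates.
Expressing u1 in W: u1 = -c1 - c2 + 2c3 - c4, so column 1 of P is [-1, -1, 2, -1].
Doing the same for each uj gives P = [[-1, -2, 1, 2], [-1, -2, 1, 0], [2, 2, 2, -1], [-1, 1, -2, 0]].

[[-1, -2, 1, 2], [-1, -2, 1, 0], [2, 2, 2, -1], [-1, 1, -2, 0]]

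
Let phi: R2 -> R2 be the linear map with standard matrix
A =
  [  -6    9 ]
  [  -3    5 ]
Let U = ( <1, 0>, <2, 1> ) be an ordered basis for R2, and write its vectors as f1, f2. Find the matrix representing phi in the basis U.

[[0, -1], [-3, -1]]

With P the matrix whose columns are f1, f2, [phi]_U = P^(-1) A P.
Column by column: phi(f1) = A f1 = <-6, -3>; its U-coordinates <0, -3> give column 1.
Continuing for each basis vector yields [phi]_U = [[0, -1], [-3, -1]].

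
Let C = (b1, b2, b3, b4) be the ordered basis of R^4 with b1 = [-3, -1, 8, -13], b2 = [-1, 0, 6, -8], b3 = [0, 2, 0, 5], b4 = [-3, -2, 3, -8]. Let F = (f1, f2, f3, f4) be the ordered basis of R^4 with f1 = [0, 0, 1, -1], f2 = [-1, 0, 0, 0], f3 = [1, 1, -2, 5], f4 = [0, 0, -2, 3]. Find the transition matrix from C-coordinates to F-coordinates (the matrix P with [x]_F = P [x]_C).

[[2, 2, 2, 1], [2, 1, 2, 1], [-1, 0, 2, -2], [-2, -2, -1, 1]]

Column j of P is [bj]_F, since P maps C-coordinates to F-coordinates.
Expressing b1 in F: b1 = 2f1 + 2f2 - f3 - 2f4, so column 1 of P is [2, 2, -1, -2].
Doing the same for each bj gives P = [[2, 2, 2, 1], [2, 1, 2, 1], [-1, 0, 2, -2], [-2, -2, -1, 1]].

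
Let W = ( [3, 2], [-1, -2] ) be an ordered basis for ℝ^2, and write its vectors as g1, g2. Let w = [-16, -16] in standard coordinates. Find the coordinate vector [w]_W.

Write w = c_1 g1 + c_2 g2 and solve for the c_i.
System: 3c_1 - c_2 = -16, 2c_1 - 2c_2 = -16; solving gives c_1 = -4, c_2 = 4.
Check: -4g1 + 4g2 = [-16, -16].

[-4, 4]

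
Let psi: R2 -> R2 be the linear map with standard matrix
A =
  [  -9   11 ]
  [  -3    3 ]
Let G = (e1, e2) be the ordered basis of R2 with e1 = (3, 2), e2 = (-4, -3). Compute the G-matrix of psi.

[[-3, -3], [-1, -3]]

With P the matrix whose columns are e1, e2, [psi]_G = P^(-1) A P.
Column by column: psi(e1) = A e1 = (-5, -3); its G-coordinates (-3, -1) give column 1.
Continuing for each basis vector yields [psi]_G = [[-3, -3], [-1, -3]].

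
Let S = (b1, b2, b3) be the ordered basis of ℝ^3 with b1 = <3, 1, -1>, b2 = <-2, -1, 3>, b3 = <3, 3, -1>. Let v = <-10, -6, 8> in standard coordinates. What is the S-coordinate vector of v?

[v]_S is the unique c with M c = v, where M has columns b1, ..., b3.
Row-reducing the augmented matrix [M | v] gives c = (-1, 2, -1).
Check: -b1 + 2b2 - b3 = <-10, -6, 8>.

<-1, 2, -1>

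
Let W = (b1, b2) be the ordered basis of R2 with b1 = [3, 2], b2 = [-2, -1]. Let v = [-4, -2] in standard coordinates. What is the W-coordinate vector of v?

Write v = c_1 b1 + c_2 b2 and solve for the c_i.
System: 3c_1 - 2c_2 = -4, 2c_1 - c_2 = -2; solving gives c_1 = 0, c_2 = 2.
Check: 0·b1 + 2b2 = [-4, -2].

[0, 2]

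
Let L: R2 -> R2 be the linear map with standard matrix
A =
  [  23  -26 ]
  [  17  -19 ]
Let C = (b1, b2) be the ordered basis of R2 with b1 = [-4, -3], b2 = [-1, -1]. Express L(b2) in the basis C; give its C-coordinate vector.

Compute L(b2) = A b2 = [3, 2] in standard coordinates.
Then write this in C-coordinates: solve for y in y_1 b1 + y_2 b2 = [3, 2].
This gives y = [-1, 1], which is column 2 of [L]_C.

[-1, 1]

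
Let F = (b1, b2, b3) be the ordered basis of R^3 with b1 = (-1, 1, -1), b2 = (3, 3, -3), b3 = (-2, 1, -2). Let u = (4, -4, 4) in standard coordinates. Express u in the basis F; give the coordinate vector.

(-4, 0, 0)

We seek scalars with c_1 b1 + ... + c_3 b3 = u; equivalently solve M c = u where the columns of M are b1, ..., b3.
Row-reducing the augmented matrix [M | u] gives c = (-4, 0, 0).
Check: -4b1 + 0·b2 + 0·b3 = (4, -4, 4).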